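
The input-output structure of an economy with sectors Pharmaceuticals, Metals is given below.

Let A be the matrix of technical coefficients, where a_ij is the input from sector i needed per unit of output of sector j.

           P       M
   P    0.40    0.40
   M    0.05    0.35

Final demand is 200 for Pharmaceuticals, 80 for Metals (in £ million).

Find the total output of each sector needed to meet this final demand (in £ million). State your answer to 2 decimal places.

I − A =
  [   0.60    -0.40]
  [  -0.05     0.65]
det(I−A) = (0.60)(0.65) − (-0.40)(-0.05) = 0.3700
adj(I−A) = [[0.65, 0.40], [0.05, 0.60]]
(I − A)⁻¹ = adj(I−A) / det(I−A) ≈
  [   1.7568     1.0811]
  [   0.1351     1.6216]
x = (I − A)⁻¹ d = adj(I−A)·d / det(I−A), with det(I−A) = 0.3700:
  x_P = (0.65·200 + 0.40·80) / 0.3700 = 162.00 / 0.3700 ≈ 437.84
  x_M = (0.05·200 + 0.60·80) / 0.3700 = 58.00 / 0.3700 ≈ 156.76

x_P = 437.84, x_M = 156.76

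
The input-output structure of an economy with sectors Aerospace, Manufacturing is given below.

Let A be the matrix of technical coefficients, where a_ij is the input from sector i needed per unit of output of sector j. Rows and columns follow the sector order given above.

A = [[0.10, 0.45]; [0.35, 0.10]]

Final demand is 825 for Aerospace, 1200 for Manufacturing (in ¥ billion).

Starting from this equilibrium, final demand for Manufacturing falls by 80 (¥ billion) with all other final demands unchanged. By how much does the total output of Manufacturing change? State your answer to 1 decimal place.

I − A =
  [   0.90    -0.45]
  [  -0.35     0.90]
det(I−A) = (0.90)(0.90) − (-0.45)(-0.35) = 0.6525
adj(I−A) = [[0.90, 0.45], [0.35, 0.90]]
(I − A)⁻¹ = adj(I−A) / det(I−A) ≈
  [   1.3793     0.6897]
  [   0.5364     1.3793]
Δx = (I − A)⁻¹ Δd with Δd having -80 in the Manufacturing component and 0 elsewhere.
So Δx_M = L_MM · (-80), where L_MM = adj(I−A)_MM / det(I−A) = 0.90 / 0.6525.
Δx_M = 0.90 × (-80) / 0.6525 = -72.00 / 0.6525 ≈ -110.3.

Δx_M = -110.3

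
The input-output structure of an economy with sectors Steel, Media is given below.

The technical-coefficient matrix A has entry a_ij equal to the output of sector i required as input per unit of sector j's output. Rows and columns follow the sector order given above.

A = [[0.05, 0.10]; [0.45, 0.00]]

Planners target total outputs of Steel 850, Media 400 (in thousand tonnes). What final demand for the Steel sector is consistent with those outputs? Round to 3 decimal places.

d_1 = 767.500

I − A =
  [   0.95    -0.10]
  [  -0.45     1.00]
d = (I − A) x:
  d_1 = (+0.95)·850 + (-0.10)·400 = 767.500
  d_2 = (-0.45)·850 + (+1.00)·400 = 17.500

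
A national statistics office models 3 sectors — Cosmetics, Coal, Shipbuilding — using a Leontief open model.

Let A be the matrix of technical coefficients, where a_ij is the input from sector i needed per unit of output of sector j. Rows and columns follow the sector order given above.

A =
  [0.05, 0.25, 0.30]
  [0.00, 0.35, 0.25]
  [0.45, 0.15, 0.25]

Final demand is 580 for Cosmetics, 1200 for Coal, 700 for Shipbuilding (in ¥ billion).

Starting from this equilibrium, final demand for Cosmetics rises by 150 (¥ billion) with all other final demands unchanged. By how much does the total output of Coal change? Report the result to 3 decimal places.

I − A =
  [   0.95    -0.25    -0.30]
  [   0.00     0.65    -0.25]
  [  -0.45    -0.15     0.75]
Cofactors of I−A, C_ij = (−1)^(i+j)·(minor ij) (rows/columns in the sector order above):
  C_11 = (0.65)(0.75) − (-0.25)(-0.15) = 0.4500
  C_12 = −[(0.00)(0.75) − (-0.25)(-0.45)] = 0.1125
  C_13 = (0.00)(-0.15) − (0.65)(-0.45) = 0.2925
  C_21 = −[(-0.25)(0.75) − (-0.30)(-0.15)] = 0.2325
  C_22 = (0.95)(0.75) − (-0.30)(-0.45) = 0.5775
  C_23 = −[(0.95)(-0.15) − (-0.25)(-0.45)] = 0.2550
  C_31 = (-0.25)(-0.25) − (-0.30)(0.65) = 0.2575
  C_32 = −[(0.95)(-0.25) − (-0.30)(0.00)] = 0.2375
  C_33 = (0.95)(0.65) − (-0.25)(0.00) = 0.6175
det(I−A) = Σ_j (I−A)_1j·C_1j = (0.95)(0.4500) + (-0.25)(0.1125) + (-0.30)(0.2925) = 0.311625
adj(I−A) = Cᵀ =
  [ 0.4500   0.2325   0.2575]
  [ 0.1125   0.5775   0.2375]
  [ 0.2925   0.2550   0.6175]
(I − A)⁻¹ = adj(I−A) / det(I−A) ≈
  [   1.4440     0.7461     0.8263]
  [   0.3610     1.8532     0.7621]
  [   0.9386     0.8183     1.9815]
Δx = (I − A)⁻¹ Δd with Δd having +150 in the Cosmetics component and 0 elsewhere.
So Δx_2 = L_21 · (+150), where L_21 = adj(I−A)_21 / det(I−A) = 0.1125 / 0.311625.
Δx_2 = 0.1125 × (+150) / 0.311625 = 16.875 / 0.311625 ≈ 54.152.

Δx_2 = 54.152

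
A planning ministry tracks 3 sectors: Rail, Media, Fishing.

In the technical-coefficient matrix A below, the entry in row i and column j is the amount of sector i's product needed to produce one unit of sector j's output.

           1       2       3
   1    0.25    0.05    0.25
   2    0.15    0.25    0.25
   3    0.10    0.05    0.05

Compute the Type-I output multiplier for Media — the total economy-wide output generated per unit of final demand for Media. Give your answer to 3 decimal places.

m_2 = 1.593

I − A =
  [   0.75    -0.05    -0.25]
  [  -0.15     0.75    -0.25]
  [  -0.10    -0.05     0.95]
Cofactors of I−A, C_ij = (−1)^(i+j)·(minor ij) (rows/columns in the sector order above):
  C_11 = (0.75)(0.95) − (-0.25)(-0.05) = 0.7000
  C_12 = −[(-0.15)(0.95) − (-0.25)(-0.10)] = 0.1675
  C_13 = (-0.15)(-0.05) − (0.75)(-0.10) = 0.0825
  C_21 = −[(-0.05)(0.95) − (-0.25)(-0.05)] = 0.0600
  C_22 = (0.75)(0.95) − (-0.25)(-0.10) = 0.6875
  C_23 = −[(0.75)(-0.05) − (-0.05)(-0.10)] = 0.0425
  C_31 = (-0.05)(-0.25) − (-0.25)(0.75) = 0.2000
  C_32 = −[(0.75)(-0.25) − (-0.25)(-0.15)] = 0.2250
  C_33 = (0.75)(0.75) − (-0.05)(-0.15) = 0.5550
det(I−A) = Σ_j (I−A)_1j·C_1j = (0.75)(0.7000) + (-0.05)(0.1675) + (-0.25)(0.0825) = 0.4960
adj(I−A) = Cᵀ =
  [ 0.7000   0.0600   0.2000]
  [ 0.1675   0.6875   0.2250]
  [ 0.0825   0.0425   0.5550]
(I − A)⁻¹ = adj(I−A) / det(I−A) ≈
  [   1.4113     0.1210     0.4032]
  [   0.3377     1.3861     0.4536]
  [   0.1663     0.0857     1.1190]
The output multiplier for sector j is the column-j sum of the Leontief inverse (I − A)⁻¹ = adj(I−A) / det(I−A).
Column 2 of adj(I−A): (0.0600, 0.6875, 0.0425); det(I−A) = 0.4960.
m_2 = (0.0600 + 0.6875 + 0.0425) / 0.4960 = 0.79 / 0.4960 ≈ 1.593.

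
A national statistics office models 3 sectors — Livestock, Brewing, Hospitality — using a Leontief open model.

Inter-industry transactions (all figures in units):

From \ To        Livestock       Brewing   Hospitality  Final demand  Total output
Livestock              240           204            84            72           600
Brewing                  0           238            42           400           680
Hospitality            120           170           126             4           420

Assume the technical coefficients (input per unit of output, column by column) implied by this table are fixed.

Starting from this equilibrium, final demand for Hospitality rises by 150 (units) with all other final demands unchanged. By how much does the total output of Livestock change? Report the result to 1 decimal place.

Technical coefficients a_ij = z_ij / X_j:
  a_LL = 240/600 = 0.40, a_BL = 0/600 = 0.00, a_HL = 120/600 = 0.20
  a_LB = 204/680 = 0.30, a_BB = 238/680 = 0.35, a_HB = 170/680 = 0.25
  a_LH = 84/420 = 0.20, a_BH = 42/420 = 0.10, a_HH = 126/420 = 0.30
I − A =
  [   0.60    -0.30    -0.20]
  [   0.00     0.65    -0.10]
  [  -0.20    -0.25     0.70]
Cofactors of I−A, C_ij = (−1)^(i+j)·(minor ij) (rows/columns in the sector order above):
  C_11 = (0.65)(0.70) − (-0.10)(-0.25) = 0.4300
  C_12 = −[(0.00)(0.70) − (-0.10)(-0.20)] = 0.0200
  C_13 = (0.00)(-0.25) − (0.65)(-0.20) = 0.1300
  C_21 = −[(-0.30)(0.70) − (-0.20)(-0.25)] = 0.2600
  C_22 = (0.60)(0.70) − (-0.20)(-0.20) = 0.3800
  C_23 = −[(0.60)(-0.25) − (-0.30)(-0.20)] = 0.2100
  C_31 = (-0.30)(-0.10) − (-0.20)(0.65) = 0.1600
  C_32 = −[(0.60)(-0.10) − (-0.20)(0.00)] = 0.0600
  C_33 = (0.60)(0.65) − (-0.30)(0.00) = 0.3900
det(I−A) = Σ_j (I−A)_1j·C_1j = (0.60)(0.4300) + (-0.30)(0.0200) + (-0.20)(0.1300) = 0.2260
adj(I−A) = Cᵀ =
  [ 0.4300   0.2600   0.1600]
  [ 0.0200   0.3800   0.0600]
  [ 0.1300   0.2100   0.3900]
(I − A)⁻¹ = adj(I−A) / det(I−A) ≈
  [   1.9027     1.1504     0.7080]
  [   0.0885     1.6814     0.2655]
  [   0.5752     0.9292     1.7257]
Δx = (I − A)⁻¹ Δd with Δd having +150 in the Hospitality component and 0 elsewhere.
So Δx_L = L_LH · (+150), where L_LH = adj(I−A)_LH / det(I−A) = 0.1600 / 0.2260.
Δx_L = 0.1600 × (+150) / 0.2260 = 24.00 / 0.2260 ≈ 106.2.

Δx_L = 106.2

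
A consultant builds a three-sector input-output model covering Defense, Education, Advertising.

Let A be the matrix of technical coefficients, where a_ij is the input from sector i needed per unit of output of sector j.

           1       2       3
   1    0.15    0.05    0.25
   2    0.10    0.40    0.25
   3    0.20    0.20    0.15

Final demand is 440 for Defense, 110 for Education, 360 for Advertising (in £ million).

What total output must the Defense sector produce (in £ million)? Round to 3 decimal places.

I − A =
  [   0.85    -0.05    -0.25]
  [  -0.10     0.60    -0.25]
  [  -0.20    -0.20     0.85]
Cofactors of I−A, C_ij = (−1)^(i+j)·(minor ij) (rows/columns in the sector order above):
  C_11 = (0.60)(0.85) − (-0.25)(-0.20) = 0.4600
  C_12 = −[(-0.10)(0.85) − (-0.25)(-0.20)] = 0.1350
  C_13 = (-0.10)(-0.20) − (0.60)(-0.20) = 0.1400
  C_21 = −[(-0.05)(0.85) − (-0.25)(-0.20)] = 0.0925
  C_22 = (0.85)(0.85) − (-0.25)(-0.20) = 0.6725
  C_23 = −[(0.85)(-0.20) − (-0.05)(-0.20)] = 0.1800
  C_31 = (-0.05)(-0.25) − (-0.25)(0.60) = 0.1625
  C_32 = −[(0.85)(-0.25) − (-0.25)(-0.10)] = 0.2375
  C_33 = (0.85)(0.60) − (-0.05)(-0.10) = 0.5050
det(I−A) = Σ_j (I−A)_1j·C_1j = (0.85)(0.4600) + (-0.05)(0.1350) + (-0.25)(0.1400) = 0.34925
adj(I−A) = Cᵀ =
  [ 0.4600   0.0925   0.1625]
  [ 0.1350   0.6725   0.2375]
  [ 0.1400   0.1800   0.5050]
(I − A)⁻¹ = adj(I−A) / det(I−A) ≈
  [   1.3171     0.2649     0.4653]
  [   0.3865     1.9256     0.6800]
  [   0.4009     0.5154     1.4460]
x = (I − A)⁻¹ d = adj(I−A)·d / det(I−A), with det(I−A) = 0.34925:
  x_1 = (0.4600·440 + 0.0925·110 + 0.1625·360) / 0.34925 = 271.075 / 0.34925 ≈ 776.163
  x_2 = (0.1350·440 + 0.6725·110 + 0.2375·360) / 0.34925 = 218.875 / 0.34925 ≈ 626.700
  x_3 = (0.1400·440 + 0.1800·110 + 0.5050·360) / 0.34925 = 263.20 / 0.34925 ≈ 753.615

x_1 = 776.163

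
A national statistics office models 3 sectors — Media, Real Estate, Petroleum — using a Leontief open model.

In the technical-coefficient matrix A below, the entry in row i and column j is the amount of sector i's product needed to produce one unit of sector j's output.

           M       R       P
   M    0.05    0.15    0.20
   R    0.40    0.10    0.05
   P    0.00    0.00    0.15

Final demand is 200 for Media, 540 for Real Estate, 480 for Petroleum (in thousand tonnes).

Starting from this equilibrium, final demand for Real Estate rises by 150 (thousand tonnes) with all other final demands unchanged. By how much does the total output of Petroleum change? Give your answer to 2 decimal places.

I − A =
  [   0.95    -0.15    -0.20]
  [  -0.40     0.90    -0.05]
  [   0.00     0.00     0.85]
Cofactors of I−A, C_ij = (−1)^(i+j)·(minor ij) (rows/columns in the sector order above):
  C_11 = (0.90)(0.85) − (-0.05)(0.00) = 0.7650
  C_12 = −[(-0.40)(0.85) − (-0.05)(0.00)] = 0.3400
  C_13 = (-0.40)(0.00) − (0.90)(0.00) = 0.0000
  C_21 = −[(-0.15)(0.85) − (-0.20)(0.00)] = 0.1275
  C_22 = (0.95)(0.85) − (-0.20)(0.00) = 0.8075
  C_23 = −[(0.95)(0.00) − (-0.15)(0.00)] = 0.0000
  C_31 = (-0.15)(-0.05) − (-0.20)(0.90) = 0.1875
  C_32 = −[(0.95)(-0.05) − (-0.20)(-0.40)] = 0.1275
  C_33 = (0.95)(0.90) − (-0.15)(-0.40) = 0.7950
det(I−A) = Σ_j (I−A)_1j·C_1j = (0.95)(0.7650) + (-0.15)(0.3400) + (-0.20)(0.0000) = 0.67575
adj(I−A) = Cᵀ =
  [ 0.7650   0.1275   0.1875]
  [ 0.3400   0.8075   0.1275]
  [ 0.0000   0.0000   0.7950]
(I − A)⁻¹ = adj(I−A) / det(I−A) ≈
  [   1.1321     0.1887     0.2775]
  [   0.5031     1.1950     0.1887]
  [   0.0000     0.0000     1.1765]
Δx = (I − A)⁻¹ Δd with Δd having +150 in the Real Estate component and 0 elsewhere.
So Δx_P = L_PR · (+150), where L_PR = adj(I−A)_PR / det(I−A) = 0.0000 / 0.67575.
Δx_P = 0.0000 × (+150) / 0.67575 = 0.00 / 0.67575 = 0.00.

Δx_P = 0.00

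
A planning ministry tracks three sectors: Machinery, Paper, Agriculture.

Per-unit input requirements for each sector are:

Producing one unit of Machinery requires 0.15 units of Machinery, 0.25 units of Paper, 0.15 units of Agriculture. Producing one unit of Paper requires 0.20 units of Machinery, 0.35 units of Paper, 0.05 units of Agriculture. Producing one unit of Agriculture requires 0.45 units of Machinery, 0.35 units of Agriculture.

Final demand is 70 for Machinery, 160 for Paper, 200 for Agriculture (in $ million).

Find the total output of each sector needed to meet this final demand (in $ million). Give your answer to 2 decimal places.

I − A =
  [   0.85    -0.20    -0.45]
  [  -0.25     0.65     0.00]
  [  -0.15    -0.05     0.65]
Cofactors of I−A, C_ij = (−1)^(i+j)·(minor ij) (rows/columns in the sector order above):
  C_11 = (0.65)(0.65) − (0.00)(-0.05) = 0.4225
  C_12 = −[(-0.25)(0.65) − (0.00)(-0.15)] = 0.1625
  C_13 = (-0.25)(-0.05) − (0.65)(-0.15) = 0.1100
  C_21 = −[(-0.20)(0.65) − (-0.45)(-0.05)] = 0.1525
  C_22 = (0.85)(0.65) − (-0.45)(-0.15) = 0.4850
  C_23 = −[(0.85)(-0.05) − (-0.20)(-0.15)] = 0.0725
  C_31 = (-0.20)(0.00) − (-0.45)(0.65) = 0.2925
  C_32 = −[(0.85)(0.00) − (-0.45)(-0.25)] = 0.1125
  C_33 = (0.85)(0.65) − (-0.20)(-0.25) = 0.5025
det(I−A) = Σ_j (I−A)_1j·C_1j = (0.85)(0.4225) + (-0.20)(0.1625) + (-0.45)(0.1100) = 0.277125
adj(I−A) = Cᵀ =
  [ 0.4225   0.1525   0.2925]
  [ 0.1625   0.4850   0.1125]
  [ 0.1100   0.0725   0.5025]
(I − A)⁻¹ = adj(I−A) / det(I−A) ≈
  [   1.5246     0.5503     1.0555]
  [   0.5864     1.7501     0.4060]
  [   0.3969     0.2616     1.8133]
x = (I − A)⁻¹ d = adj(I−A)·d / det(I−A), with det(I−A) = 0.277125:
  x_1 = (0.4225·70 + 0.1525·160 + 0.2925·200) / 0.277125 = 112.475 / 0.277125 ≈ 405.86
  x_2 = (0.1625·70 + 0.4850·160 + 0.1125·200) / 0.277125 = 111.475 / 0.277125 ≈ 402.26
  x_3 = (0.1100·70 + 0.0725·160 + 0.5025·200) / 0.277125 = 119.80 / 0.277125 ≈ 432.30

x_1 = 405.86, x_2 = 402.26, x_3 = 432.30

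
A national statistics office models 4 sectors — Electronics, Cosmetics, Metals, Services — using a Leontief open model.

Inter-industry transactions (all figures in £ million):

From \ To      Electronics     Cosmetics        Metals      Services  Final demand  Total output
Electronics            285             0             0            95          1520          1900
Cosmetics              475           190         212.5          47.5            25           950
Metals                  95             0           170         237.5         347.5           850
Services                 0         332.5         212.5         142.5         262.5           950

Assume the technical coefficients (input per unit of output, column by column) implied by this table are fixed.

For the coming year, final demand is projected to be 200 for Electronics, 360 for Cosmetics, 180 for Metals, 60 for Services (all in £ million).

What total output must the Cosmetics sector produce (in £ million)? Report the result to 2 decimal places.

x_C = 692.14

Technical coefficients a_ij = z_ij / X_j:
  a_EE = 285/1900 = 0.15, a_CE = 475/1900 = 0.25, a_ME = 95/1900 = 0.05, a_SE = 0/1900 = 0.00
  a_EC = 0/950 = 0.00, a_CC = 190/950 = 0.20, a_MC = 0/950 = 0.00, a_SC = 332.5/950 = 0.35
  a_EM = 0/850 = 0.00, a_CM = 212.5/850 = 0.25, a_MM = 170/850 = 0.20, a_SM = 212.5/850 = 0.25
  a_ES = 95/950 = 0.10, a_CS = 47.5/950 = 0.05, a_MS = 237.5/950 = 0.25, a_SS = 142.5/950 = 0.15
I − A =
  [   0.85     0.00     0.00    -0.10]
  [  -0.25     0.80    -0.25    -0.05]
  [  -0.05     0.00     0.80    -0.25]
  [   0.00    -0.35    -0.25     0.85]
Compute the cofactors C_ij = (−1)^(i+j)·(3×3 minor ij) of I−A; the adjugate is their transpose:
adj(I−A) = Cᵀ =
  [ 0.458125   0.028000   0.028750   0.064000]
  [ 0.165625   0.523625   0.197500   0.108375]
  [ 0.055000   0.076125   0.554375   0.174000]
  [ 0.084375   0.238000   0.244375   0.544000]
det(I−A) = Σ_j (I−A)_1j·C_1j = (0.85)(0.458125) + (0.00)(0.165625) + (0.00)(0.055000) + (-0.10)(0.084375) = 0.38096875
(I − A)⁻¹ = adj(I−A) / det(I−A) ≈
  [   1.2025     0.0735     0.0755     0.1680]
  [   0.4347     1.3745     0.5184     0.2845]
  [   0.1444     0.1998     1.4552     0.4567]
  [   0.2215     0.6247     0.6415     1.4279]
x = (I − A)⁻¹ d = adj(I−A)·d / det(I−A), with det(I−A) = 0.38096875:
  x_E = (0.458125·200 + 0.028000·360 + 0.028750·180 + 0.064000·60) / 0.38096875 = 110.72 / 0.38096875 ≈ 290.63
  x_C = (0.165625·200 + 0.523625·360 + 0.197500·180 + 0.108375·60) / 0.38096875 = 263.6825 / 0.38096875 ≈ 692.14
  x_M = (0.055000·200 + 0.076125·360 + 0.554375·180 + 0.174000·60) / 0.38096875 = 148.6325 / 0.38096875 ≈ 390.14
  x_S = (0.084375·200 + 0.238000·360 + 0.244375·180 + 0.544000·60) / 0.38096875 = 179.1825 / 0.38096875 ≈ 470.33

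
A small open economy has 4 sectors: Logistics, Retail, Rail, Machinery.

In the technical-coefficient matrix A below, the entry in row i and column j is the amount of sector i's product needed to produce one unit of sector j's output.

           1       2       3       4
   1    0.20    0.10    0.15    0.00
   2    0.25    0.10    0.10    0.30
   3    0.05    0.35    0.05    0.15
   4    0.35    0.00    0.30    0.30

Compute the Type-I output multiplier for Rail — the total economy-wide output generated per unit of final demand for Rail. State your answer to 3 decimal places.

I − A =
  [   0.80    -0.10    -0.15     0.00]
  [  -0.25     0.90    -0.10    -0.30]
  [  -0.05    -0.35     0.95    -0.15]
  [  -0.35     0.00    -0.30     0.70]
Compute the cofactors C_ij = (−1)^(i+j)·(3×3 minor ij) of I−A; the adjugate is their transpose:
adj(I−A) = Cᵀ =
  [ 0.502000   0.098750   0.110500   0.066000]
  [ 0.268000   0.482875   0.170000   0.243375]
  [ 0.176750   0.204750   0.476000   0.189750]
  [ 0.326750   0.137125   0.259250   0.611875]
det(I−A) = Σ_j (I−A)_1j·C_1j = (0.80)(0.502000) + (-0.10)(0.268000) + (-0.15)(0.176750) + (0.00)(0.326750) = 0.3482875
(I − A)⁻¹ = adj(I−A) / det(I−A) ≈
  [   1.4413     0.2835     0.3173     0.1895]
  [   0.7695     1.3864     0.4881     0.6988]
  [   0.5075     0.5879     1.3667     0.5448]
  [   0.9382     0.3937     0.7444     1.7568]
The output multiplier for sector j is the column-j sum of the Leontief inverse (I − A)⁻¹ = adj(I−A) / det(I−A).
Column 3 of adj(I−A): (0.110500, 0.170000, 0.476000, 0.259250); det(I−A) = 0.3482875.
m_3 = (0.110500 + 0.170000 + 0.476000 + 0.259250) / 0.3482875 = 1.01575 / 0.3482875 ≈ 2.916.

m_3 = 2.916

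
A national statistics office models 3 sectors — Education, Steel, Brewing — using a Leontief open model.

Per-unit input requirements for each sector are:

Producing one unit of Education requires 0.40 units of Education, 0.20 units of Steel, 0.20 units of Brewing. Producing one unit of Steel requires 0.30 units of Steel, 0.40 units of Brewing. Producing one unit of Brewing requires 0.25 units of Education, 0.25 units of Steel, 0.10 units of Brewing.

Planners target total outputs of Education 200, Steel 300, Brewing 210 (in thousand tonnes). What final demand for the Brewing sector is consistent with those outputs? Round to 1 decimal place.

I − A =
  [   0.60     0.00    -0.25]
  [  -0.20     0.70    -0.25]
  [  -0.20    -0.40     0.90]
d = (I − A) x:
  d_E = (+0.60)·200 + (+0.00)·300 + (-0.25)·210 = 67.5
  d_S = (-0.20)·200 + (+0.70)·300 + (-0.25)·210 = 117.5
  d_B = (-0.20)·200 + (-0.40)·300 + (+0.90)·210 = 29.0

d_B = 29.0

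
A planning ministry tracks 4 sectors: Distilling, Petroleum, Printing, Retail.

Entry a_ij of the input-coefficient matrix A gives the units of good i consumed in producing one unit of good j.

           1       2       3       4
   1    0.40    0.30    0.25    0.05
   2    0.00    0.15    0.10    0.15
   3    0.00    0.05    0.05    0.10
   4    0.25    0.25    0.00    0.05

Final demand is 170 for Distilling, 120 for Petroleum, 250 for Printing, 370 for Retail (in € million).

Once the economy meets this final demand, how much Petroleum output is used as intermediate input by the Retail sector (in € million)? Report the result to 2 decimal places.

z_24 = 94.72

I − A =
  [   0.60    -0.30    -0.25    -0.05]
  [   0.00     0.85    -0.10    -0.15]
  [   0.00    -0.05     0.95    -0.10]
  [  -0.25    -0.25     0.00     0.95]
Compute the cofactors C_ij = (−1)^(i+j)·(3×3 minor ij) of I−A; the adjugate is their transpose:
adj(I−A) = Cᵀ =
  [ 0.724250   0.300750   0.222250   0.109000]
  [ 0.038125   0.523375   0.065125   0.091500]
  [ 0.023125   0.050375   0.440125   0.055500]
  [ 0.200625   0.216875   0.075625   0.481500]
det(I−A) = Σ_j (I−A)_1j·C_1j = (0.60)(0.724250) + (-0.30)(0.038125) + (-0.25)(0.023125) + (-0.05)(0.200625) = 0.4073
(I − A)⁻¹ = adj(I−A) / det(I−A) ≈
  [   1.7782     0.7384     0.5457     0.2676]
  [   0.0936     1.2850     0.1599     0.2247]
  [   0.0568     0.1237     1.0806     0.1363]
  [   0.4926     0.5325     0.1857     1.1822]
First solve x = (I − A)⁻¹ d = adj(I−A)·d / det(I−A); in particular x_4 = (0.200625·170 + 0.216875·120 + 0.075625·250 + 0.481500·370) / 0.4073 = 257.1925 / 0.4073 ≈ 631.4572.
Intermediate flow from 2 to 4: z_24 = a_24 · x_4 = 0.15 × 257.1925 / 0.4073 = 38.578875 / 0.4073 ≈ 94.72.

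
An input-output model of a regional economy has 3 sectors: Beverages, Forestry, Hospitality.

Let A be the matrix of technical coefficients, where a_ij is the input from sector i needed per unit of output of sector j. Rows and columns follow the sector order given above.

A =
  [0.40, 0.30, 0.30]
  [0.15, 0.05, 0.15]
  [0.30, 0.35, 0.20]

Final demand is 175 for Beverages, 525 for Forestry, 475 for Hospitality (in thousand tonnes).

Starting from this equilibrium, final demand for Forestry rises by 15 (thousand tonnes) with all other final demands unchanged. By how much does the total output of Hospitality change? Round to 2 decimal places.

Δx_3 = 16.44

I − A =
  [   0.60    -0.30    -0.30]
  [  -0.15     0.95    -0.15]
  [  -0.30    -0.35     0.80]
Cofactors of I−A, C_ij = (−1)^(i+j)·(minor ij) (rows/columns in the sector order above):
  C_11 = (0.95)(0.80) − (-0.15)(-0.35) = 0.7075
  C_12 = −[(-0.15)(0.80) − (-0.15)(-0.30)] = 0.1650
  C_13 = (-0.15)(-0.35) − (0.95)(-0.30) = 0.3375
  C_21 = −[(-0.30)(0.80) − (-0.30)(-0.35)] = 0.3450
  C_22 = (0.60)(0.80) − (-0.30)(-0.30) = 0.3900
  C_23 = −[(0.60)(-0.35) − (-0.30)(-0.30)] = 0.3000
  C_31 = (-0.30)(-0.15) − (-0.30)(0.95) = 0.3300
  C_32 = −[(0.60)(-0.15) − (-0.30)(-0.15)] = 0.1350
  C_33 = (0.60)(0.95) − (-0.30)(-0.15) = 0.5250
det(I−A) = Σ_j (I−A)_1j·C_1j = (0.60)(0.7075) + (-0.30)(0.1650) + (-0.30)(0.3375) = 0.27375
adj(I−A) = Cᵀ =
  [ 0.7075   0.3450   0.3300]
  [ 0.1650   0.3900   0.1350]
  [ 0.3375   0.3000   0.5250]
(I − A)⁻¹ = adj(I−A) / det(I−A) ≈
  [   2.5845     1.2603     1.2055]
  [   0.6027     1.4247     0.4932]
  [   1.2329     1.0959     1.9178]
Δx = (I − A)⁻¹ Δd with Δd having +15 in the Forestry component and 0 elsewhere.
So Δx_3 = L_32 · (+15), where L_32 = adj(I−A)_32 / det(I−A) = 0.3000 / 0.27375.
Δx_3 = 0.3000 × (+15) / 0.27375 = 4.50 / 0.27375 ≈ 16.44.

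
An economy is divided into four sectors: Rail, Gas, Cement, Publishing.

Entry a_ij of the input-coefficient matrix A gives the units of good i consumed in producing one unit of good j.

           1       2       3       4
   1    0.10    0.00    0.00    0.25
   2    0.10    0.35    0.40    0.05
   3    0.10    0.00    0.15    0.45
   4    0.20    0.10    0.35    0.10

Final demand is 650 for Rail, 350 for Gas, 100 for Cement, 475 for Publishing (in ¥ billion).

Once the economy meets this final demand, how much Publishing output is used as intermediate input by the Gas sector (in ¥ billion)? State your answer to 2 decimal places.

I − A =
  [   0.90     0.00     0.00    -0.25]
  [  -0.10     0.65    -0.40    -0.05]
  [  -0.10     0.00     0.85    -0.45]
  [  -0.20    -0.10    -0.35     0.90]
Compute the cofactors C_ij = (−1)^(i+j)·(3×3 minor ij) of I−A; the adjugate is their transpose:
adj(I−A) = Cᵀ =
  [ 0.372625   0.021250   0.066875   0.138125]
  [ 0.143000   0.495500   0.328500   0.231500]
  [ 0.121000   0.043000   0.487000   0.279500]
  [ 0.145750   0.076500   0.240750   0.497250]
det(I−A) = Σ_j (I−A)_1j·C_1j = (0.90)(0.372625) + (0.00)(0.143000) + (0.00)(0.121000) + (-0.25)(0.145750) = 0.298925
(I − A)⁻¹ = adj(I−A) / det(I−A) ≈
  [   1.2466     0.0711     0.2237     0.4621]
  [   0.4784     1.6576     1.0989     0.7744]
  [   0.4048     0.1438     1.6292     0.9350]
  [   0.4876     0.2559     0.8054     1.6635]
First solve x = (I − A)⁻¹ d = adj(I−A)·d / det(I−A); in particular x_2 = (0.143000·650 + 0.495500·350 + 0.328500·100 + 0.231500·475) / 0.298925 = 409.1875 / 0.298925 ≈ 1368.8634.
Intermediate flow from 4 to 2: z_42 = a_42 · x_2 = 0.10 × 409.1875 / 0.298925 = 40.91875 / 0.298925 ≈ 136.89.

z_42 = 136.89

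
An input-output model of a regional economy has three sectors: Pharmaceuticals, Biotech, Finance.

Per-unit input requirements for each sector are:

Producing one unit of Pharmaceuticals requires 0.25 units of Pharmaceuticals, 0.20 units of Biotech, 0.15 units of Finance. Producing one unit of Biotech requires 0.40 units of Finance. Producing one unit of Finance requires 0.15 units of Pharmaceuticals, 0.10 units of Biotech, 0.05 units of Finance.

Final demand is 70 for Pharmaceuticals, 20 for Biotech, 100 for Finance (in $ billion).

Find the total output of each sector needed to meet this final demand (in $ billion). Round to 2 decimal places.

I − A =
  [   0.75     0.00    -0.15]
  [  -0.20     1.00    -0.10]
  [  -0.15    -0.40     0.95]
Cofactors of I−A, C_ij = (−1)^(i+j)·(minor ij) (rows/columns in the sector order above):
  C_11 = (1.00)(0.95) − (-0.10)(-0.40) = 0.9100
  C_12 = −[(-0.20)(0.95) − (-0.10)(-0.15)] = 0.2050
  C_13 = (-0.20)(-0.40) − (1.00)(-0.15) = 0.2300
  C_21 = −[(0.00)(0.95) − (-0.15)(-0.40)] = 0.0600
  C_22 = (0.75)(0.95) − (-0.15)(-0.15) = 0.6900
  C_23 = −[(0.75)(-0.40) − (0.00)(-0.15)] = 0.3000
  C_31 = (0.00)(-0.10) − (-0.15)(1.00) = 0.1500
  C_32 = −[(0.75)(-0.10) − (-0.15)(-0.20)] = 0.1050
  C_33 = (0.75)(1.00) − (0.00)(-0.20) = 0.7500
det(I−A) = Σ_j (I−A)_1j·C_1j = (0.75)(0.9100) + (0.00)(0.2050) + (-0.15)(0.2300) = 0.6480
adj(I−A) = Cᵀ =
  [ 0.9100   0.0600   0.1500]
  [ 0.2050   0.6900   0.1050]
  [ 0.2300   0.3000   0.7500]
(I − A)⁻¹ = adj(I−A) / det(I−A) ≈
  [   1.4043     0.0926     0.2315]
  [   0.3164     1.0648     0.1620]
  [   0.3549     0.4630     1.1574]
x = (I − A)⁻¹ d = adj(I−A)·d / det(I−A), with det(I−A) = 0.6480:
  x_P = (0.9100·70 + 0.0600·20 + 0.1500·100) / 0.6480 = 79.90 / 0.6480 ≈ 123.30
  x_B = (0.2050·70 + 0.6900·20 + 0.1050·100) / 0.6480 = 38.65 / 0.6480 ≈ 59.65
  x_F = (0.2300·70 + 0.3000·20 + 0.7500·100) / 0.6480 = 97.10 / 0.6480 ≈ 149.85

x_P = 123.30, x_B = 59.65, x_F = 149.85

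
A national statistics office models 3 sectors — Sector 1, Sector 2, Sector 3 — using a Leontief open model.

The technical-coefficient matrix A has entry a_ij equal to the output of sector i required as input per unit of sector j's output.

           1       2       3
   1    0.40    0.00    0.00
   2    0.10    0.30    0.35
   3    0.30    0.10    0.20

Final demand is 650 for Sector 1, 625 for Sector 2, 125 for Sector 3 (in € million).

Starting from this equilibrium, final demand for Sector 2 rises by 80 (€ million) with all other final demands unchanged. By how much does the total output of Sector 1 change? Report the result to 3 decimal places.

I − A =
  [   0.60     0.00     0.00]
  [  -0.10     0.70    -0.35]
  [  -0.30    -0.10     0.80]
Cofactors of I−A, C_ij = (−1)^(i+j)·(minor ij) (rows/columns in the sector order above):
  C_11 = (0.70)(0.80) − (-0.35)(-0.10) = 0.5250
  C_12 = −[(-0.10)(0.80) − (-0.35)(-0.30)] = 0.1850
  C_13 = (-0.10)(-0.10) − (0.70)(-0.30) = 0.2200
  C_21 = −[(0.00)(0.80) − (0.00)(-0.10)] = 0.0000
  C_22 = (0.60)(0.80) − (0.00)(-0.30) = 0.4800
  C_23 = −[(0.60)(-0.10) − (0.00)(-0.30)] = 0.0600
  C_31 = (0.00)(-0.35) − (0.00)(0.70) = 0.0000
  C_32 = −[(0.60)(-0.35) − (0.00)(-0.10)] = 0.2100
  C_33 = (0.60)(0.70) − (0.00)(-0.10) = 0.4200
det(I−A) = Σ_j (I−A)_1j·C_1j = (0.60)(0.5250) + (0.00)(0.1850) + (0.00)(0.2200) = 0.3150
adj(I−A) = Cᵀ =
  [ 0.5250   0.0000   0.0000]
  [ 0.1850   0.4800   0.2100]
  [ 0.2200   0.0600   0.4200]
(I − A)⁻¹ = adj(I−A) / det(I−A) ≈
  [   1.6667     0.0000     0.0000]
  [   0.5873     1.5238     0.6667]
  [   0.6984     0.1905     1.3333]
Δx = (I − A)⁻¹ Δd with Δd having +80 in the Sector 2 component and 0 elsewhere.
So Δx_1 = L_12 · (+80), where L_12 = adj(I−A)_12 / det(I−A) = 0.0000 / 0.3150.
Δx_1 = 0.0000 × (+80) / 0.3150 = 0.00 / 0.3150 = 0.000.

Δx_1 = 0.000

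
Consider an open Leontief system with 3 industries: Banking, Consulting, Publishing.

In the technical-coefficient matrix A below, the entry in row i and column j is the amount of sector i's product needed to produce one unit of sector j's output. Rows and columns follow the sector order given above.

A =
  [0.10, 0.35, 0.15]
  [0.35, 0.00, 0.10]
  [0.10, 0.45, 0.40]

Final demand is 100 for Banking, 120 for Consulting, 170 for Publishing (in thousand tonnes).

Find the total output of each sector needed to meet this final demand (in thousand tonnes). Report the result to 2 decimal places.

I − A =
  [   0.90    -0.35    -0.15]
  [  -0.35     1.00    -0.10]
  [  -0.10    -0.45     0.60]
Cofactors of I−A, C_ij = (−1)^(i+j)·(minor ij) (rows/columns in the sector order above):
  C_11 = (1.00)(0.60) − (-0.10)(-0.45) = 0.5550
  C_12 = −[(-0.35)(0.60) − (-0.10)(-0.10)] = 0.2200
  C_13 = (-0.35)(-0.45) − (1.00)(-0.10) = 0.2575
  C_21 = −[(-0.35)(0.60) − (-0.15)(-0.45)] = 0.2775
  C_22 = (0.90)(0.60) − (-0.15)(-0.10) = 0.5250
  C_23 = −[(0.90)(-0.45) − (-0.35)(-0.10)] = 0.4400
  C_31 = (-0.35)(-0.10) − (-0.15)(1.00) = 0.1850
  C_32 = −[(0.90)(-0.10) − (-0.15)(-0.35)] = 0.1425
  C_33 = (0.90)(1.00) − (-0.35)(-0.35) = 0.7775
det(I−A) = Σ_j (I−A)_1j·C_1j = (0.90)(0.5550) + (-0.35)(0.2200) + (-0.15)(0.2575) = 0.383875
adj(I−A) = Cᵀ =
  [ 0.5550   0.2775   0.1850]
  [ 0.2200   0.5250   0.1425]
  [ 0.2575   0.4400   0.7775]
(I − A)⁻¹ = adj(I−A) / det(I−A) ≈
  [   1.4458     0.7229     0.4819]
  [   0.5731     1.3676     0.3712]
  [   0.6708     1.1462     2.0254]
x = (I − A)⁻¹ d = adj(I−A)·d / det(I−A), with det(I−A) = 0.383875:
  x_B = (0.5550·100 + 0.2775·120 + 0.1850·170) / 0.383875 = 120.25 / 0.383875 ≈ 313.25
  x_C = (0.2200·100 + 0.5250·120 + 0.1425·170) / 0.383875 = 109.225 / 0.383875 ≈ 284.53
  x_P = (0.2575·100 + 0.4400·120 + 0.7775·170) / 0.383875 = 210.725 / 0.383875 ≈ 548.94

x_B = 313.25, x_C = 284.53, x_P = 548.94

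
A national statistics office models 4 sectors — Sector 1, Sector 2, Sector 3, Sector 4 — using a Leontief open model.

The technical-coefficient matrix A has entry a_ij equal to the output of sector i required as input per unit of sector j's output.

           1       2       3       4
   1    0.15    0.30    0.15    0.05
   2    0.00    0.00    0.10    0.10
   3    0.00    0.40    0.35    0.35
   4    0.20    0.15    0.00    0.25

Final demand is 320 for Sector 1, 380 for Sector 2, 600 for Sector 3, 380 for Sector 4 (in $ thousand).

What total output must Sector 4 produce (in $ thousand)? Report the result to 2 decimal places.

x_4 = 897.45

I − A =
  [   0.85    -0.30    -0.15    -0.05]
  [   0.00     1.00    -0.10    -0.10]
  [   0.00    -0.40     0.65    -0.35]
  [  -0.20    -0.15     0.00     0.75]
Compute the cofactors C_ij = (−1)^(i+j)·(3×3 minor ij) of I−A; the adjugate is their transpose:
adj(I−A) = Cᵀ =
  [ 0.442500   0.204000   0.133500   0.119000]
  [ 0.020000   0.397375   0.065750   0.085000]
  [ 0.078000   0.316625   0.608750   0.331500]
  [ 0.122000   0.133875   0.048750   0.518500]
det(I−A) = Σ_j (I−A)_1j·C_1j = (0.85)(0.442500) + (-0.30)(0.020000) + (-0.15)(0.078000) + (-0.05)(0.122000) = 0.352325
(I − A)⁻¹ = adj(I−A) / det(I−A) ≈
  [   1.2559     0.5790     0.3789     0.3378]
  [   0.0568     1.1279     0.1866     0.2413]
  [   0.2214     0.8987     1.7278     0.9409]
  [   0.3463     0.3800     0.1384     1.4717]
x = (I − A)⁻¹ d = adj(I−A)·d / det(I−A), with det(I−A) = 0.352325:
  x_1 = (0.442500·320 + 0.204000·380 + 0.133500·600 + 0.119000·380) / 0.352325 = 344.44 / 0.352325 ≈ 977.62
  x_2 = (0.020000·320 + 0.397375·380 + 0.065750·600 + 0.085000·380) / 0.352325 = 229.1525 / 0.352325 ≈ 650.40
  x_3 = (0.078000·320 + 0.316625·380 + 0.608750·600 + 0.331500·380) / 0.352325 = 636.4975 / 0.352325 ≈ 1806.56
  x_4 = (0.122000·320 + 0.133875·380 + 0.048750·600 + 0.518500·380) / 0.352325 = 316.1925 / 0.352325 ≈ 897.45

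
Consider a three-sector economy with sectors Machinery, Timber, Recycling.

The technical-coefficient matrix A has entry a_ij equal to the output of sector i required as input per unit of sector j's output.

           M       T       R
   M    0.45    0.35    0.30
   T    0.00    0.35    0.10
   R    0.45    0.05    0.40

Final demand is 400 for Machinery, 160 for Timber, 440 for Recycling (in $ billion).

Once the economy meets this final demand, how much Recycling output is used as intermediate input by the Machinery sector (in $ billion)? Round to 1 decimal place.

I − A =
  [   0.55    -0.35    -0.30]
  [   0.00     0.65    -0.10]
  [  -0.45    -0.05     0.60]
Cofactors of I−A, C_ij = (−1)^(i+j)·(minor ij) (rows/columns in the sector order above):
  C_11 = (0.65)(0.60) − (-0.10)(-0.05) = 0.3850
  C_12 = −[(0.00)(0.60) − (-0.10)(-0.45)] = 0.0450
  C_13 = (0.00)(-0.05) − (0.65)(-0.45) = 0.2925
  C_21 = −[(-0.35)(0.60) − (-0.30)(-0.05)] = 0.2250
  C_22 = (0.55)(0.60) − (-0.30)(-0.45) = 0.1950
  C_23 = −[(0.55)(-0.05) − (-0.35)(-0.45)] = 0.1850
  C_31 = (-0.35)(-0.10) − (-0.30)(0.65) = 0.2300
  C_32 = −[(0.55)(-0.10) − (-0.30)(0.00)] = 0.0550
  C_33 = (0.55)(0.65) − (-0.35)(0.00) = 0.3575
det(I−A) = Σ_j (I−A)_1j·C_1j = (0.55)(0.3850) + (-0.35)(0.0450) + (-0.30)(0.2925) = 0.10825
adj(I−A) = Cᵀ =
  [ 0.3850   0.2250   0.2300]
  [ 0.0450   0.1950   0.0550]
  [ 0.2925   0.1850   0.3575]
(I − A)⁻¹ = adj(I−A) / det(I−A) ≈
  [   3.5566     2.0785     2.1247]
  [   0.4157     1.8014     0.5081]
  [   2.7021     1.7090     3.3025]
First solve x = (I − A)⁻¹ d = adj(I−A)·d / det(I−A); in particular x_M = (0.3850·400 + 0.2250·160 + 0.2300·440) / 0.10825 = 291.20 / 0.10825 ≈ 2690.069.
Intermediate flow from R to M: z_RM = a_RM · x_M = 0.45 × 291.20 / 0.10825 = 131.04 / 0.10825 ≈ 1210.5.

z_RM = 1210.5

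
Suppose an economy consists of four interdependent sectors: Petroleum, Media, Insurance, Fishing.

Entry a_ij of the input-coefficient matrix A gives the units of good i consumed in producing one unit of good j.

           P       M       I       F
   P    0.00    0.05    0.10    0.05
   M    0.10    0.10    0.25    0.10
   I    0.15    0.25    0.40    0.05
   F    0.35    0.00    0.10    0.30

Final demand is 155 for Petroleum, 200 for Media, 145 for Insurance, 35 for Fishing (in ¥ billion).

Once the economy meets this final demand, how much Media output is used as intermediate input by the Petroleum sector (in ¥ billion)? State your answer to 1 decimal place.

z_MP = 23.7

I − A =
  [   1.00    -0.05    -0.10    -0.05]
  [  -0.10     0.90    -0.25    -0.10]
  [  -0.15    -0.25     0.60    -0.05]
  [  -0.35     0.00    -0.10     0.70]
Compute the cofactors C_ij = (−1)^(i+j)·(3×3 minor ij) of I−A; the adjugate is their transpose:
adj(I−A) = Cᵀ =
  [ 0.327250   0.039500   0.076750   0.034500]
  [ 0.094625   0.391500   0.191625   0.076375]
  [ 0.136500   0.176750   0.609000   0.078500]
  [ 0.183125   0.045000   0.125375   0.456625]
det(I−A) = Σ_j (I−A)_1j·C_1j = (1.00)(0.327250) + (-0.05)(0.094625) + (-0.10)(0.136500) + (-0.05)(0.183125) = 0.2997125
(I − A)⁻¹ = adj(I−A) / det(I−A) ≈
  [   1.0919     0.1318     0.2561     0.1151]
  [   0.3157     1.3063     0.6394     0.2548]
  [   0.4554     0.5897     2.0319     0.2619]
  [   0.6110     0.1501     0.4183     1.5235]
First solve x = (I − A)⁻¹ d = adj(I−A)·d / det(I−A); in particular x_P = (0.327250·155 + 0.039500·200 + 0.076750·145 + 0.034500·35) / 0.2997125 = 70.96 / 0.2997125 ≈ 236.760.
Intermediate flow from M to P: z_MP = a_MP · x_P = 0.10 × 70.96 / 0.2997125 = 7.096 / 0.2997125 ≈ 23.7.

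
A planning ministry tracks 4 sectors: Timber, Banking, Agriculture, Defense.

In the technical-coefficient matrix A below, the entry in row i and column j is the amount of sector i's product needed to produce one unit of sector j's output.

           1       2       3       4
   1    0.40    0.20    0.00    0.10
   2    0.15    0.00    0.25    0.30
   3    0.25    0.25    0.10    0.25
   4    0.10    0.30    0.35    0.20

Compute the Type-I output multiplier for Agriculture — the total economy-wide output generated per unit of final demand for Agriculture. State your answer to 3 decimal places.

I − A =
  [   0.60    -0.20     0.00    -0.10]
  [  -0.15     1.00    -0.25    -0.30]
  [  -0.25    -0.25     0.90    -0.25]
  [  -0.10    -0.30    -0.35     0.80]
Compute the cofactors C_ij = (−1)^(i+j)·(3×3 minor ij) of I−A; the adjugate is their transpose:
adj(I−A) = Cᵀ =
  [ 0.456500   0.162250   0.103500   0.150250]
  [ 0.204375   0.361750   0.185750   0.219250]
  [ 0.251250   0.215000   0.381500   0.231250]
  [ 0.243625   0.250000   0.249500   0.463000]
det(I−A) = Σ_j (I−A)_1j·C_1j = (0.60)(0.456500) + (-0.20)(0.204375) + (0.00)(0.251250) + (-0.10)(0.243625) = 0.2086625
(I − A)⁻¹ = adj(I−A) / det(I−A) ≈
  [   2.1877     0.7776     0.4960     0.7201]
  [   0.9795     1.7337     0.8902     1.0507]
  [   1.2041     1.0304     1.8283     1.1082]
  [   1.1676     1.1981     1.1957     2.2189]
The output multiplier for sector j is the column-j sum of the Leontief inverse (I − A)⁻¹ = adj(I−A) / det(I−A).
Column 3 of adj(I−A): (0.103500, 0.185750, 0.381500, 0.249500); det(I−A) = 0.2086625.
m_3 = (0.103500 + 0.185750 + 0.381500 + 0.249500) / 0.2086625 = 0.92025 / 0.2086625 ≈ 4.410.

m_3 = 4.410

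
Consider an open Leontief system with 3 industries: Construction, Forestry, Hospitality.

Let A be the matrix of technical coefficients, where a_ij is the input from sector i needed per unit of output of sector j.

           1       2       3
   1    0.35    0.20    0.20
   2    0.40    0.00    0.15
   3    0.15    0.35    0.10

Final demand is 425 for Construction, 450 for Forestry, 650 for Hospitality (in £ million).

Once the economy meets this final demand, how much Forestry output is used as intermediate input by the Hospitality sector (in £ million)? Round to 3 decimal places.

I − A =
  [   0.65    -0.20    -0.20]
  [  -0.40     1.00    -0.15]
  [  -0.15    -0.35     0.90]
Cofactors of I−A, C_ij = (−1)^(i+j)·(minor ij) (rows/columns in the sector order above):
  C_11 = (1.00)(0.90) − (-0.15)(-0.35) = 0.8475
  C_12 = −[(-0.40)(0.90) − (-0.15)(-0.15)] = 0.3825
  C_13 = (-0.40)(-0.35) − (1.00)(-0.15) = 0.2900
  C_21 = −[(-0.20)(0.90) − (-0.20)(-0.35)] = 0.2500
  C_22 = (0.65)(0.90) − (-0.20)(-0.15) = 0.5550
  C_23 = −[(0.65)(-0.35) − (-0.20)(-0.15)] = 0.2575
  C_31 = (-0.20)(-0.15) − (-0.20)(1.00) = 0.2300
  C_32 = −[(0.65)(-0.15) − (-0.20)(-0.40)] = 0.1775
  C_33 = (0.65)(1.00) − (-0.20)(-0.40) = 0.5700
det(I−A) = Σ_j (I−A)_1j·C_1j = (0.65)(0.8475) + (-0.20)(0.3825) + (-0.20)(0.2900) = 0.416375
adj(I−A) = Cᵀ =
  [ 0.8475   0.2500   0.2300]
  [ 0.3825   0.5550   0.1775]
  [ 0.2900   0.2575   0.5700]
(I − A)⁻¹ = adj(I−A) / det(I−A) ≈
  [   2.0354     0.6004     0.5524]
  [   0.9186     1.3329     0.4263]
  [   0.6965     0.6184     1.3690]
First solve x = (I − A)⁻¹ d = adj(I−A)·d / det(I−A); in particular x_3 = (0.2900·425 + 0.2575·450 + 0.5700·650) / 0.416375 = 609.625 / 0.416375 ≈ 1464.12489.
Intermediate flow from 2 to 3: z_23 = a_23 · x_3 = 0.15 × 609.625 / 0.416375 = 91.44375 / 0.416375 ≈ 219.619.

z_23 = 219.619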